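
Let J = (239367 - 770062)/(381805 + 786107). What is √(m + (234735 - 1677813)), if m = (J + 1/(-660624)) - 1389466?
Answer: I*√20329219023872481995668503/2678995476 ≈ 1683.0*I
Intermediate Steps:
J = -530695/1167912 ≈ -0.45440
m = -44668492144629025/32147945712 (m = (-530695/1167912 + 1/(-660624)) - 1389466 = (-530695/1167912 - 1/660624) - 1389466 = -14607959233/32147945712 - 1389466 = -44668492144629025/32147945712 ≈ -1.3895e+6)
√(m + (234735 - 1677813)) = √(-44668492144629025/32147945712 + (234735 - 1677813)) = √(-44668492144629025/32147945712 - 1443078) = √(-91060485346810561/32147945712) = I*√20329219023872481995668503/2678995476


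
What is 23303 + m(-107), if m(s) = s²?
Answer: 34752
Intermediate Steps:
23303 + m(-107) = 23303 + (-107)² = 23303 + 11449 = 34752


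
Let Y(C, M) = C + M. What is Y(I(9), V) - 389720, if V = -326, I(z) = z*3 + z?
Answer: -390010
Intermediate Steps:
I(z) = 4*z (I(z) = 3*z + z = 4*z)
Y(I(9), V) - 389720 = (4*9 - 326) - 389720 = (36 - 326) - 389720 = -290 - 389720 = -390010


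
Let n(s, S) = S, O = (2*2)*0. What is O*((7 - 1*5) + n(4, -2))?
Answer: 0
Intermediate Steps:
O = 0 (O = 4*0 = 0)
O*((7 - 1*5) + n(4, -2)) = 0*((7 - 1*5) - 2) = 0*((7 - 5) - 2) = 0*(2 - 2) = 0*0 = 0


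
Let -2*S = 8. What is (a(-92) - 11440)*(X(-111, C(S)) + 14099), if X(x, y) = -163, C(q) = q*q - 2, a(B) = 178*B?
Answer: -387643776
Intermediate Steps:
S = -4 (S = -½*8 = -4)
C(q) = -2 + q² (C(q) = q² - 2 = -2 + q²)
(a(-92) - 11440)*(X(-111, C(S)) + 14099) = (178*(-92) - 11440)*(-163 + 14099) = (-16376 - 11440)*13936 = -27816*13936 = -387643776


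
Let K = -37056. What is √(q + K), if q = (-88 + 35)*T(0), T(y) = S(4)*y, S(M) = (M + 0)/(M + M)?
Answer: 8*I*√579 ≈ 192.5*I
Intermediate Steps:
S(M) = ½ (S(M) = M/((2*M)) = M*(1/(2*M)) = ½)
T(y) = y/2
q = 0 (q = (-88 + 35)*((½)*0) = -53*0 = 0)
√(q + K) = √(0 - 37056) = √(-37056) = 8*I*√579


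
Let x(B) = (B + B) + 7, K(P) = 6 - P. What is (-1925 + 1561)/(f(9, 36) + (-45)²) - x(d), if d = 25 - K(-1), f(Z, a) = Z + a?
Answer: -44687/1035 ≈ -43.176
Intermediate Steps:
d = 18 (d = 25 - (6 - 1*(-1)) = 25 - (6 + 1) = 25 - 1*7 = 25 - 7 = 18)
x(B) = 7 + 2*B (x(B) = 2*B + 7 = 7 + 2*B)
(-1925 + 1561)/(f(9, 36) + (-45)²) - x(d) = (-1925 + 1561)/((9 + 36) + (-45)²) - (7 + 2*18) = -364/(45 + 2025) - (7 + 36) = -364/2070 - 1*43 = -364*1/2070 - 43 = -182/1035 - 43 = -44687/1035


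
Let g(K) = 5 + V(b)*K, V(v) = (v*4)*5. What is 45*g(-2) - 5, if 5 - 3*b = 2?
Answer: -1580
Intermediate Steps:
b = 1 (b = 5/3 - 1/3*2 = 5/3 - 2/3 = 1)
V(v) = 20*v (V(v) = (4*v)*5 = 20*v)
g(K) = 5 + 20*K (g(K) = 5 + (20*1)*K = 5 + 20*K)
45*g(-2) - 5 = 45*(5 + 20*(-2)) - 5 = 45*(5 - 40) - 5 = 45*(-35) - 5 = -1575 - 5 = -1580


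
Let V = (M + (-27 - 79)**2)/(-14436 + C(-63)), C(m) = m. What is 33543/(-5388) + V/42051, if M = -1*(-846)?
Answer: -6817048876541/1095016618404 ≈ -6.2255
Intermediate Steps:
M = 846
V = -12082/14499 (V = (846 + (-27 - 79)**2)/(-14436 - 63) = (846 + (-106)**2)/(-14499) = (846 + 11236)*(-1/14499) = 12082*(-1/14499) = -12082/14499 ≈ -0.83330)
33543/(-5388) + V/42051 = 33543/(-5388) - 12082/14499/42051 = 33543*(-1/5388) - 12082/14499*1/42051 = -11181/1796 - 12082/609697449 = -6817048876541/1095016618404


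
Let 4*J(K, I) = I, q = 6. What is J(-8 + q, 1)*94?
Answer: 47/2 ≈ 23.500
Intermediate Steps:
J(K, I) = I/4
J(-8 + q, 1)*94 = ((1/4)*1)*94 = (1/4)*94 = 47/2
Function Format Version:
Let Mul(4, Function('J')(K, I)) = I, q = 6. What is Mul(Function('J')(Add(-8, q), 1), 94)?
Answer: Rational(47, 2) ≈ 23.500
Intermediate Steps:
Function('J')(K, I) = Mul(Rational(1, 4), I)
Mul(Function('J')(Add(-8, q), 1), 94) = Mul(Mul(Rational(1, 4), 1), 94) = Mul(Rational(1, 4), 94) = Rational(47, 2)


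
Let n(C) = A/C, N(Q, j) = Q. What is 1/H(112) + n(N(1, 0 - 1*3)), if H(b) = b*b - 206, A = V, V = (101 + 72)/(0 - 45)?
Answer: -2134429/555210 ≈ -3.8444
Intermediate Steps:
V = -173/45 (V = 173/(-45) = 173*(-1/45) = -173/45 ≈ -3.8444)
A = -173/45 ≈ -3.8444
H(b) = -206 + b**2 (H(b) = b**2 - 206 = -206 + b**2)
n(C) = -173/(45*C)
1/H(112) + n(N(1, 0 - 1*3)) = 1/(-206 + 112**2) - 173/45/1 = 1/(-206 + 12544) - 173/45*1 = 1/12338 - 173/45 = -2134429/555210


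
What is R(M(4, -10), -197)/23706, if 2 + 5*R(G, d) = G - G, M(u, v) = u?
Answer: -1/59265 ≈ -1.6873e-5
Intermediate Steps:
R(G, d) = -⅖ (R(G, d) = -⅖ + (G - G)/5 = -⅖ + (⅕)*0 = -⅖ + 0 = -⅖)
R(M(4, -10), -197)/23706 = -⅖/23706 = -⅖*1/23706 = -1/59265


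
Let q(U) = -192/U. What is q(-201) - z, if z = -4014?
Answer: 269002/67 ≈ 4015.0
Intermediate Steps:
q(-201) - z = -192/(-201) - 1*(-4014) = -192*(-1/201) + 4014 = 64/67 + 4014 = 269002/67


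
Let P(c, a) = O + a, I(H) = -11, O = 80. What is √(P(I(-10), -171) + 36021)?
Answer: √35930 ≈ 189.55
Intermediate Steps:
P(c, a) = 80 + a
√(P(I(-10), -171) + 36021) = √((80 - 171) + 36021) = √(-91 + 36021) = √35930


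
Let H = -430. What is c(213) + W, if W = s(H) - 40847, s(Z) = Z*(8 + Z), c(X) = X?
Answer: 140826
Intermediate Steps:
W = 140613 (W = -430*(8 - 430) - 40847 = -430*(-422) - 40847 = 181460 - 40847 = 140613)
c(213) + W = 213 + 140613 = 140826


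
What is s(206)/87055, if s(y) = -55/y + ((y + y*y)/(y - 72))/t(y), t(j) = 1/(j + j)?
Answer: 1809552227/1201533110 ≈ 1.5060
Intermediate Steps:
t(j) = 1/(2*j)
s(y) = -55/y + 2*y*(y + y²)/(-72 + y) (s(y) = -55/y + ((y + y*y)/(y - 72))/((1/(2*y))) = -55/y + ((y + y²)/(-72 + y))*(2*y) = -55/y + 2*y*(y + y²)/(-72 + y))
s(206)/87055 = ((3960 + 206*(-55 + 2*206² + 2*206³))/(206*(-72 + 206)))/87055 = ((1/206)*(3960 + 206*(-55 + 2*42436 + 2*8741816))/134)*(1/87055) = ((1/206)*(1/134)*(3960 + 206*(-55 + 84872 + 17483632)))*(1/87055) = ((1/206)*(1/134)*(3960 + 206*17568449))*(1/87055) = ((1/206)*(1/134)*(3960 + 3619100494))*(1/87055) = ((1/206)*(1/134)*3619104454)*(1/87055) = (1809552227/13802)*(1/87055) = 1809552227/1201533110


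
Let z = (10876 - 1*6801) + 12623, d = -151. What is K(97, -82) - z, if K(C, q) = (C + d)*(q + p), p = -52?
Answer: -9462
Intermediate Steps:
K(C, q) = (-151 + C)*(-52 + q) (K(C, q) = (C - 151)*(q - 52) = (-151 + C)*(-52 + q))
z = 16698 (z = (10876 - 6801) + 12623 = 4075 + 12623 = 16698)
K(97, -82) - z = (7852 - 151*(-82) - 52*97 + 97*(-82)) - 1*16698 = (7852 + 12382 - 5044 - 7954) - 16698 = 7236 - 16698 = -9462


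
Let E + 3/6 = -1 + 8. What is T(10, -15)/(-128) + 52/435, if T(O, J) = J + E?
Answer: 20707/111360 ≈ 0.18595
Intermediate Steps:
E = 13/2 (E = -½ + (-1 + 8) = -½ + 7 = 13/2 ≈ 6.5000)
T(O, J) = 13/2 + J (T(O, J) = J + 13/2 = 13/2 + J)
T(10, -15)/(-128) + 52/435 = (13/2 - 15)/(-128) + 52/435 = -17/2*(-1/128) + 52*(1/435) = 17/256 + 52/435 = 20707/111360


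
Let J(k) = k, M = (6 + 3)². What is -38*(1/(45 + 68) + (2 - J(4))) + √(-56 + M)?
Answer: 9115/113 ≈ 80.664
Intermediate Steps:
M = 81 (M = 9² = 81)
-38*(1/(45 + 68) + (2 - J(4))) + √(-56 + M) = -38*(1/(45 + 68) + (2 - 1*4)) + √(-56 + 81) = -38*(1/113 + (2 - 4)) + √25 = -38*(1/113 - 2) + 5 = -38*(-225/113) + 5 = 8550/113 + 5 = 9115/113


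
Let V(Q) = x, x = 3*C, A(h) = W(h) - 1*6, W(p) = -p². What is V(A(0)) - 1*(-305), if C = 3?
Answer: 314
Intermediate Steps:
A(h) = -6 - h² (A(h) = -h² - 1*6 = -h² - 6 = -6 - h²)
x = 9 (x = 3*3 = 9)
V(Q) = 9
V(A(0)) - 1*(-305) = 9 - 1*(-305) = 9 + 305 = 314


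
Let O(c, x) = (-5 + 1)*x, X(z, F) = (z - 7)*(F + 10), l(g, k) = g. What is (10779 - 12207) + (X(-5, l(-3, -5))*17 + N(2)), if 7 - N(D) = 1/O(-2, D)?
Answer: -22791/8 ≈ -2848.9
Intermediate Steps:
X(z, F) = (-7 + z)*(10 + F)
O(c, x) = -4*x
N(D) = 7 + 1/(4*D) (N(D) = 7 - 1/((-4*D)) = 7 - (-1)/(4*D) = 7 + 1/(4*D))
(10779 - 12207) + (X(-5, l(-3, -5))*17 + N(2)) = (10779 - 12207) + ((-70 - 7*(-3) + 10*(-5) - 3*(-5))*17 + (7 + (1/4)/2)) = -1428 + ((-70 + 21 - 50 + 15)*17 + (7 + (1/4)*(1/2))) = -1428 + (-84*17 + (7 + 1/8)) = -1428 + (-1428 + 57/8) = -1428 - 11367/8 = -22791/8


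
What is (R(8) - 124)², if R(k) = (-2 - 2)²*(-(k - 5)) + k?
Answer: 26896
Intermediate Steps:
R(k) = 80 - 15*k (R(k) = (-4)²*(-(-5 + k)) + k = 16*(5 - k) + k = (80 - 16*k) + k = 80 - 15*k)
(R(8) - 124)² = ((80 - 15*8) - 124)² = ((80 - 120) - 124)² = (-40 - 124)² = (-164)² = 26896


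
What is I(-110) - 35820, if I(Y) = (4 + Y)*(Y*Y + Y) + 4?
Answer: -1306756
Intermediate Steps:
I(Y) = 4 + (4 + Y)*(Y + Y²) (I(Y) = (4 + Y)*(Y² + Y) + 4 = (4 + Y)*(Y + Y²) + 4 = 4 + (4 + Y)*(Y + Y²))
I(-110) - 35820 = (4 + (-110)³ + 4*(-110) + 5*(-110)²) - 35820 = (4 - 1331000 - 440 + 5*12100) - 35820 = (4 - 1331000 - 440 + 60500) - 35820 = -1270936 - 35820 = -1306756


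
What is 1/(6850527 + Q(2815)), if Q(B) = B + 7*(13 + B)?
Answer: 1/6873138 ≈ 1.4549e-7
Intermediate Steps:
Q(B) = 91 + 8*B (Q(B) = B + (91 + 7*B) = 91 + 8*B)
1/(6850527 + Q(2815)) = 1/(6850527 + (91 + 8*2815)) = 1/(6850527 + (91 + 22520)) = 1/(6850527 + 22611) = 1/6873138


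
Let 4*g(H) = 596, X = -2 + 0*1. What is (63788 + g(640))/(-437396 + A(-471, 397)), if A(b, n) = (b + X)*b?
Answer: -63937/214613 ≈ -0.29792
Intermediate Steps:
X = -2 (X = -2 + 0 = -2)
A(b, n) = b*(-2 + b) (A(b, n) = (b - 2)*b = (-2 + b)*b = b*(-2 + b))
g(H) = 149 (g(H) = (¼)*596 = 149)
(63788 + g(640))/(-437396 + A(-471, 397)) = (63788 + 149)/(-437396 - 471*(-2 - 471)) = 63937/(-437396 - 471*(-473)) = 63937/(-437396 + 222783) = 63937/(-214613) = 63937*(-1/214613) = -63937/214613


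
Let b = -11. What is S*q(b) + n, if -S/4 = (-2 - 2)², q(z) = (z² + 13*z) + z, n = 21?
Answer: 2133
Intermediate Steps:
q(z) = z² + 14*z
S = -64 (S = -4*(-2 - 2)² = -4*(-4)² = -4*16 = -64)
S*q(b) + n = -(-704)*(14 - 11) + 21 = -(-704)*3 + 21 = -64*(-33) + 21 = 2112 + 21 = 2133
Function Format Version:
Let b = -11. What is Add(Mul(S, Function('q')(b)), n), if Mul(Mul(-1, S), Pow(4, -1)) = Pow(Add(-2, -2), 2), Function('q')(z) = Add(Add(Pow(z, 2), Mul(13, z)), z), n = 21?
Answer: 2133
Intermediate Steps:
Function('q')(z) = Add(Pow(z, 2), Mul(14, z))
S = -64 (S = Mul(-4, Pow(Add(-2, -2), 2)) = Mul(-4, Pow(-4, 2)) = Mul(-4, 16) = -64)
Add(Mul(S, Function('q')(b)), n) = Add(Mul(-64, Mul(-11, Add(14, -11))), 21) = Add(Mul(-64, Mul(-11, 3)), 21) = Add(Mul(-64, -33), 21) = Add(2112, 21) = 2133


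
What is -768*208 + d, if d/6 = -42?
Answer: -159996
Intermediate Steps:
d = -252 (d = 6*(-42) = -252)
-768*208 + d = -768*208 - 252 = -159744 - 252 = -159996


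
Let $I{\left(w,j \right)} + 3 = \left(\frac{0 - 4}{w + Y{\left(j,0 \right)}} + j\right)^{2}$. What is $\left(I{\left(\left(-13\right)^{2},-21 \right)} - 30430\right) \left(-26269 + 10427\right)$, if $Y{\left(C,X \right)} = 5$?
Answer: $\frac{3596167838512}{7569} \approx 4.7512 \cdot 10^{8}$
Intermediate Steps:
$I{\left(w,j \right)} = -3 + \left(j - \frac{4}{5 + w}\right)^{2}$ ($I{\left(w,j \right)} = -3 + \left(\frac{0 - 4}{w + 5} + j\right)^{2} = -3 + \left(- \frac{4}{5 + w} + j\right)^{2} = -3 + \left(j - \frac{4}{5 + w}\right)^{2}$)
$\left(I{\left(\left(-13\right)^{2},-21 \right)} - 30430\right) \left(-26269 + 10427\right) = \left(\left(-3 + \frac{\left(-4 + 5 \left(-21\right) - 21 \left(-13\right)^{2}\right)^{2}}{\left(5 + \left(-13\right)^{2}\right)^{2}}\right) - 30430\right) \left(-26269 + 10427\right) = \left(\left(-3 + \frac{\left(-4 - 105 - 3549\right)^{2}}{\left(5 + 169\right)^{2}}\right) - 30430\right) \left(-15842\right) = \left(\left(-3 + \frac{\left(-4 - 105 - 3549\right)^{2}}{30276}\right) - 30430\right) \left(-15842\right) = \left(\left(-3 + \frac{\left(-3658\right)^{2}}{30276}\right) - 30430\right) \left(-15842\right) = \left(\left(-3 + \frac{1}{30276} \cdot 13380964\right) - 30430\right) \left(-15842\right) = \left(\left(-3 + \frac{3345241}{7569}\right) - 30430\right) \left(-15842\right) = \left(\frac{3322534}{7569} - 30430\right) \left(-15842\right) = \left(- \frac{227002136}{7569}\right) \left(-15842\right) = \frac{3596167838512}{7569}$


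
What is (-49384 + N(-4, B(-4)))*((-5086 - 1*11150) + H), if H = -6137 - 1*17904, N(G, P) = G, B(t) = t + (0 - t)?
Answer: 1989200476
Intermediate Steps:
B(t) = 0 (B(t) = t - t = 0)
H = -24041 (H = -6137 - 17904 = -24041)
(-49384 + N(-4, B(-4)))*((-5086 - 1*11150) + H) = (-49384 - 4)*((-5086 - 1*11150) - 24041) = -49388*((-5086 - 11150) - 24041) = -49388*(-16236 - 24041) = -49388*(-40277) = 1989200476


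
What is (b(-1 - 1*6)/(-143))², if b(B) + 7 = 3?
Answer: 16/20449 ≈ 0.00078243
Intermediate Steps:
b(B) = -4 (b(B) = -7 + 3 = -4)
(b(-1 - 1*6)/(-143))² = (-4/(-143))² = (-4*(-1/143))² = (4/143)² = 16/20449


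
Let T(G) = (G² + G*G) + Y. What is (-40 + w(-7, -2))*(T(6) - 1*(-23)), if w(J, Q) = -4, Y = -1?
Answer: -4136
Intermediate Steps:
T(G) = -1 + 2*G² (T(G) = (G² + G*G) - 1 = (G² + G²) - 1 = 2*G² - 1 = -1 + 2*G²)
(-40 + w(-7, -2))*(T(6) - 1*(-23)) = (-40 - 4)*((-1 + 2*6²) - 1*(-23)) = -44*((-1 + 2*36) + 23) = -44*((-1 + 72) + 23) = -44*(71 + 23) = -44*94 = -4136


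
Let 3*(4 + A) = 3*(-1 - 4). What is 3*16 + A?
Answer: 39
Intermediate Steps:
A = -9 (A = -4 + (3*(-1 - 4))/3 = -4 + (3*(-5))/3 = -4 + (⅓)*(-15) = -4 - 5 = -9)
3*16 + A = 3*16 - 9 = 48 - 9 = 39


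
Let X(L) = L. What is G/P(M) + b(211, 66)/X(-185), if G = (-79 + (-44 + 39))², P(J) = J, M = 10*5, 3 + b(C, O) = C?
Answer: 129496/925 ≈ 140.00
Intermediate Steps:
b(C, O) = -3 + C
M = 50
G = 7056 (G = (-79 - 5)² = (-84)² = 7056)
G/P(M) + b(211, 66)/X(-185) = 7056/50 + (-3 + 211)/(-185) = 7056*(1/50) + 208*(-1/185) = 3528/25 - 208/185 = 129496/925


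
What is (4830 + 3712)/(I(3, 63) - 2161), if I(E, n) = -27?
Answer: -4271/1094 ≈ -3.9040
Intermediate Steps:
(4830 + 3712)/(I(3, 63) - 2161) = (4830 + 3712)/(-27 - 2161) = 8542/(-2188) = 8542*(-1/2188) = -4271/1094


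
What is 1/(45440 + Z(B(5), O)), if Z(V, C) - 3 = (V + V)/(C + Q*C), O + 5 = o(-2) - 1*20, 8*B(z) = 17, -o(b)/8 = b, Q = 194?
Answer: 7020/319009843 ≈ 2.2006e-5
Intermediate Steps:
o(b) = -8*b
B(z) = 17/8 (B(z) = (⅛)*17 = 17/8)
O = -9 (O = -5 + (-8*(-2) - 1*20) = -5 + (16 - 20) = -5 - 4 = -9)
Z(V, C) = 3 + 2*V/(195*C) (Z(V, C) = 3 + (V + V)/(C + 194*C) = 3 + (2*V)/((195*C)) = 3 + (2*V)*(1/(195*C)) = 3 + 2*V/(195*C))
1/(45440 + Z(B(5), O)) = 1/(45440 + (3 + (2/195)*(17/8)/(-9))) = 1/(45440 + (3 + (2/195)*(17/8)*(-⅑))) = 1/(45440 + (3 - 17/7020)) = 1/(45440 + 21043/7020) = 1/(319009843/7020) = 7020/319009843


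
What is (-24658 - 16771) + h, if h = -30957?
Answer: -72386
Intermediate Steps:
(-24658 - 16771) + h = (-24658 - 16771) - 30957 = -41429 - 30957 = -72386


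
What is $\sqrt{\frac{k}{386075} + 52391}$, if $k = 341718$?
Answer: $\frac{\sqrt{312368603935049}}{77215} \approx 228.89$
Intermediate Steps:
$\sqrt{\frac{k}{386075} + 52391} = \sqrt{\frac{341718}{386075} + 52391} = \sqrt{\frac{20227197043}{386075}} = \frac{\sqrt{312368603935049}}{77215}$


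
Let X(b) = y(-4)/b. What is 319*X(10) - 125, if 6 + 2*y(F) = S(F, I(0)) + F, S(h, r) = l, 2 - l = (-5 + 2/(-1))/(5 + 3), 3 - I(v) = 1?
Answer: -38183/160 ≈ -238.64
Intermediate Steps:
I(v) = 2 (I(v) = 3 - 1*1 = 3 - 1 = 2)
l = 23/8 (l = 2 - (-5 + 2/(-1))/(5 + 3) = 2 - (-5 + 2*(-1))/8 = 2 - (-5 - 2)/8 = 2 - (-7)/8 = 2 - 1*(-7/8) = 2 + 7/8 = 23/8 ≈ 2.8750)
S(h, r) = 23/8
y(F) = -25/16 + F/2 (y(F) = -3 + (23/8 + F)/2 = -3 + (23/16 + F/2) = -25/16 + F/2)
X(b) = -57/(16*b) (X(b) = (-25/16 + (½)*(-4))/b = (-25/16 - 2)/b = -57/(16*b))
319*X(10) - 125 = 319*(-57/16/10) - 125 = 319*(-57/16*⅒) - 125 = 319*(-57/160) - 125 = -18183/160 - 125 = -38183/160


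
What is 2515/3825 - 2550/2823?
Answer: -176927/719865 ≈ -0.24578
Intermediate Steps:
2515/3825 - 2550/2823 = 2515*(1/3825) - 2550*1/2823 = 503/765 - 850/941 = -176927/719865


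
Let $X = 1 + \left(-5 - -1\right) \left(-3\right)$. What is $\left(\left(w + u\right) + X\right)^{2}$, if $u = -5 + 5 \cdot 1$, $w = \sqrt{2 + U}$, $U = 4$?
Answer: $\left(13 + \sqrt{6}\right)^{2} \approx 238.69$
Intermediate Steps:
$w = \sqrt{6}$ ($w = \sqrt{2 + 4} = \sqrt{6} \approx 2.4495$)
$X = 13$ ($X = 1 + \left(-5 + 1\right) \left(-3\right) = 1 - -12 = 1 + 12 = 13$)
$u = 0$ ($u = -5 + 5 = 0$)
$\left(\left(w + u\right) + X\right)^{2} = \left(\left(\sqrt{6} + 0\right) + 13\right)^{2} = \left(\sqrt{6} + 13\right)^{2} = \left(13 + \sqrt{6}\right)^{2}$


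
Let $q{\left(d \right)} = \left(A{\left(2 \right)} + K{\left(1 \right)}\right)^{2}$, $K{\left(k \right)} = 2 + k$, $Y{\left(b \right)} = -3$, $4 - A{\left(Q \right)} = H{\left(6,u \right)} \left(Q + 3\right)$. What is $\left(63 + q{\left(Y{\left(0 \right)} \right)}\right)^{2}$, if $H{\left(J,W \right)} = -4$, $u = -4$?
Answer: $627264$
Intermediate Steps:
$A{\left(Q \right)} = 16 + 4 Q$ ($A{\left(Q \right)} = 4 - - 4 \left(Q + 3\right) = 4 - - 4 \left(3 + Q\right) = 4 - \left(-12 - 4 Q\right) = 4 + \left(12 + 4 Q\right) = 16 + 4 Q$)
$q{\left(d \right)} = 729$ ($q{\left(d \right)} = \left(\left(16 + 4 \cdot 2\right) + \left(2 + 1\right)\right)^{2} = \left(\left(16 + 8\right) + 3\right)^{2} = \left(24 + 3\right)^{2} = 27^{2} = 729$)
$\left(63 + q{\left(Y{\left(0 \right)} \right)}\right)^{2} = \left(63 + 729\right)^{2} = 792^{2} = 627264$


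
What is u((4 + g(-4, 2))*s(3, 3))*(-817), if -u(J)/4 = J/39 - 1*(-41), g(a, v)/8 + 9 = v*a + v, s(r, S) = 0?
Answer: 133988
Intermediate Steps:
g(a, v) = -72 + 8*v + 8*a*v (g(a, v) = -72 + 8*(v*a + v) = -72 + 8*(a*v + v) = -72 + 8*(v + a*v) = -72 + (8*v + 8*a*v) = -72 + 8*v + 8*a*v)
u(J) = -164 - 4*J/39 (u(J) = -4*(J/39 - 1*(-41)) = -4*(J*(1/39) + 41) = -4*(J/39 + 41) = -4*(41 + J/39) = -164 - 4*J/39)
u((4 + g(-4, 2))*s(3, 3))*(-817) = (-164 - 4*(4 + (-72 + 8*2 + 8*(-4)*2))*0/39)*(-817) = (-164 - 4*(4 + (-72 + 16 - 64))*0/39)*(-817) = (-164 - 4*(4 - 120)*0/39)*(-817) = (-164 - (-464)*0/39)*(-817) = (-164 - 4/39*0)*(-817) = (-164 + 0)*(-817) = -164*(-817) = 133988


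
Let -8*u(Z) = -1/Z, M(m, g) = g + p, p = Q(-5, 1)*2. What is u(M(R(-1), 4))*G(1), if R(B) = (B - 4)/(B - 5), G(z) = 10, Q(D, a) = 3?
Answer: ⅛ ≈ 0.12500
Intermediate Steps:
p = 6 (p = 3*2 = 6)
R(B) = (-4 + B)/(-5 + B)
M(m, g) = 6 + g (M(m, g) = g + 6 = 6 + g)
u(Z) = 1/(8*Z) (u(Z) = -(-1)/(8*Z) = 1/(8*Z))
u(M(R(-1), 4))*G(1) = (1/(8*(6 + 4)))*10 = ((⅛)/10)*10 = ((⅛)*(⅒))*10 = (1/80)*10 = ⅛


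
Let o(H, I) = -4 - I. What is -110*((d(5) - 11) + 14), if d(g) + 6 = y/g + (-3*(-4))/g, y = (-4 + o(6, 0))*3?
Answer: 594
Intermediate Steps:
y = -24 (y = (-4 + (-4 - 1*0))*3 = (-4 + (-4 + 0))*3 = (-4 - 4)*3 = -8*3 = -24)
d(g) = -6 - 12/g (d(g) = -6 + (-24/g + (-3*(-4))/g) = -6 + (-24/g + 12/g) = -6 - 12/g)
-110*((d(5) - 11) + 14) = -110*(((-6 - 12/5) - 11) + 14) = -110*((-42/5 - 11) + 14) = -110*(-97/5 + 14) = -110*(-27/5) = 594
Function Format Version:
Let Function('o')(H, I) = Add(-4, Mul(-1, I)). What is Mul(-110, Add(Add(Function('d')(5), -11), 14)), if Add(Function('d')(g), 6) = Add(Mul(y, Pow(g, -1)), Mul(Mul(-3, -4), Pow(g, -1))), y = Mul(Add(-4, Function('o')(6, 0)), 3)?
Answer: 594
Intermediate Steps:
y = -24 (y = Mul(Add(-4, Add(-4, Mul(-1, 0))), 3) = Mul(Add(-4, Add(-4, 0)), 3) = Mul(Add(-4, -4), 3) = Mul(-8, 3) = -24)
Function('d')(g) = Add(-6, Mul(-12, Pow(g, -1))) (Function('d')(g) = Add(-6, Add(Mul(-24, Pow(g, -1)), Mul(Mul(-3, -4), Pow(g, -1)))) = Add(-6, Add(Mul(-24, Pow(g, -1)), Mul(12, Pow(g, -1)))) = Add(-6, Mul(-12, Pow(g, -1))))
Mul(-110, Add(Add(Function('d')(5), -11), 14)) = Mul(-110, Add(Add(Add(-6, Mul(-12, Pow(5, -1))), -11), 14)) = Mul(-110, Add(Add(Add(-6, Mul(-12, Rational(1, 5))), -11), 14)) = Mul(-110, Add(Add(Add(-6, Rational(-12, 5)), -11), 14)) = Mul(-110, Add(Add(Rational(-42, 5), -11), 14)) = Mul(-110, Add(Rational(-97, 5), 14)) = Mul(-110, Rational(-27, 5)) = 594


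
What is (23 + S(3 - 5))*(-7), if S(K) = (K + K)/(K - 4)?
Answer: -497/3 ≈ -165.67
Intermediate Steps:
S(K) = 2*K/(-4 + K) (S(K) = (2*K)/(-4 + K) = 2*K/(-4 + K))
(23 + S(3 - 5))*(-7) = (23 + 2*(3 - 5)/(-4 + (3 - 5)))*(-7) = (23 + 2*(-2)/(-4 - 2))*(-7) = (23 + 2*(-2)/(-6))*(-7) = (23 + 2*(-2)*(-⅙))*(-7) = (23 + ⅔)*(-7) = (71/3)*(-7) = -497/3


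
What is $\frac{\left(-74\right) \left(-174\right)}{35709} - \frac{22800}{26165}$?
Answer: $- \frac{31817644}{62288399} \approx -0.51081$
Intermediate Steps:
$\frac{\left(-74\right) \left(-174\right)}{35709} - \frac{22800}{26165} = 12876 \cdot \frac{1}{35709} - \frac{4560}{5233} = \frac{4292}{11903} - \frac{4560}{5233} = - \frac{31817644}{62288399}$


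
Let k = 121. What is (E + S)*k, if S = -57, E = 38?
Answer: -2299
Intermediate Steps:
(E + S)*k = (38 - 57)*121 = -19*121 = -2299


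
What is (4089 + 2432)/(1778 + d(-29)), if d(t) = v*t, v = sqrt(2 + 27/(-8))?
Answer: 92754704/25299523 + 378218*I*sqrt(22)/25299523 ≈ 3.6663 + 0.07012*I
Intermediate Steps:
v = I*sqrt(22)/4 (v = sqrt(2 + 27*(-1/8)) = sqrt(2 - 27/8) = sqrt(-11/8) = I*sqrt(22)/4 ≈ 1.1726*I)
d(t) = I*t*sqrt(22)/4 (d(t) = (I*sqrt(22)/4)*t = I*t*sqrt(22)/4)
(4089 + 2432)/(1778 + d(-29)) = (4089 + 2432)/(1778 + (1/4)*I*(-29)*sqrt(22)) = 6521/(1778 - 29*I*sqrt(22)/4)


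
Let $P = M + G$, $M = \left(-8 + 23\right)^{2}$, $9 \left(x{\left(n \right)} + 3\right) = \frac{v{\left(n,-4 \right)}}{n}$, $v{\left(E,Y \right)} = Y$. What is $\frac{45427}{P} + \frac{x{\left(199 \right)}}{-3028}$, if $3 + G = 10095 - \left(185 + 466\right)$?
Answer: $\frac{13689406571}{2912230476} \approx 4.7007$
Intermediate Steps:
$x{\left(n \right)} = -3 - \frac{4}{9 n}$ ($x{\left(n \right)} = -3 + \frac{\left(-4\right) \frac{1}{n}}{9} = -3 - \frac{4}{9 n}$)
$G = 9441$ ($G = -3 + \left(10095 - \left(185 + 466\right)\right) = -3 + \left(10095 - 651\right) = -3 + 9444 = 9441$)
$M = 225$ ($M = 15^{2} = 225$)
$P = 9666$ ($P = 225 + 9441 = 9666$)
$\frac{45427}{P} + \frac{x{\left(199 \right)}}{-3028} = \frac{45427}{9666} + \frac{-3 - \frac{4}{9 \cdot 199}}{-3028} = 45427 \cdot \frac{1}{9666} + \left(-3 - \frac{4}{1791}\right) \left(- \frac{1}{3028}\right) = \frac{45427}{9666} + \left(-3 - \frac{4}{1791}\right) \left(- \frac{1}{3028}\right) = \frac{45427}{9666} - - \frac{5377}{5423148} = \frac{45427}{9666} + \frac{5377}{5423148} = \frac{13689406571}{2912230476}$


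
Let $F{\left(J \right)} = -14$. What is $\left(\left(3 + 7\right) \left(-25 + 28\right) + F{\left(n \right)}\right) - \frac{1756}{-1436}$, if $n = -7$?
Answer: $\frac{6183}{359} \approx 17.223$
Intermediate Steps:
$\left(\left(3 + 7\right) \left(-25 + 28\right) + F{\left(n \right)}\right) - \frac{1756}{-1436} = \left(\left(3 + 7\right) \left(-25 + 28\right) - 14\right) - \frac{1756}{-1436} = \left(10 \cdot 3 - 14\right) - - \frac{439}{359} = \left(30 - 14\right) + \frac{439}{359} = 16 + \frac{439}{359} = \frac{6183}{359}$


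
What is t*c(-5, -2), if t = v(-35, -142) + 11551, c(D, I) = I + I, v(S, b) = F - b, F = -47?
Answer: -46584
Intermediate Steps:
v(S, b) = -47 - b
c(D, I) = 2*I
t = 11646 (t = (-47 - 1*(-142)) + 11551 = (-47 + 142) + 11551 = 95 + 11551 = 11646)
t*c(-5, -2) = 11646*(2*(-2)) = 11646*(-4) = -46584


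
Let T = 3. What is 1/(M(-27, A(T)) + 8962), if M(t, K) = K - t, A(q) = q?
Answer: 1/8992 ≈ 0.00011121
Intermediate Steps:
1/(M(-27, A(T)) + 8962) = 1/((3 - 1*(-27)) + 8962) = 1/((3 + 27) + 8962) = 1/(30 + 8962) = 1/8992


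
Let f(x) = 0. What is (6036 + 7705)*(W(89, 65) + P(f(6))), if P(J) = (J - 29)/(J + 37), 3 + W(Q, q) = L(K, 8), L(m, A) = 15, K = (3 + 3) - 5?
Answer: 5702515/37 ≈ 1.5412e+5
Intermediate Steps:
K = 1 (K = 6 - 5 = 1)
W(Q, q) = 12 (W(Q, q) = -3 + 15 = 12)
P(J) = (-29 + J)/(37 + J)
(6036 + 7705)*(W(89, 65) + P(f(6))) = (6036 + 7705)*(12 + (-29 + 0)/(37 + 0)) = 13741*(12 - 29/37) = 13741*(415/37) = 5702515/37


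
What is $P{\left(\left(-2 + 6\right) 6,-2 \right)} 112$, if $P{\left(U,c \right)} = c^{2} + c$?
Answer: $224$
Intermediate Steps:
$P{\left(U,c \right)} = c + c^{2}$
$P{\left(\left(-2 + 6\right) 6,-2 \right)} 112 = - 2 \left(1 - 2\right) 112 = \left(-2\right) \left(-1\right) 112 = 2 \cdot 112 = 224$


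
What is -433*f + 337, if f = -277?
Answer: 120278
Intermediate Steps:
-433*f + 337 = -433*(-277) + 337 = 119941 + 337 = 120278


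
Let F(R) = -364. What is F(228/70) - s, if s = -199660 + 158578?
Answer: 40718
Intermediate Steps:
s = -41082
F(228/70) - s = -364 - 1*(-41082) = -364 + 41082 = 40718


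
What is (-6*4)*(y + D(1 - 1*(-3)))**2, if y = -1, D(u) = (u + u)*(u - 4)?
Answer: -24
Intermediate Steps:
D(u) = 2*u*(-4 + u) (D(u) = (2*u)*(-4 + u) = 2*u*(-4 + u))
(-6*4)*(y + D(1 - 1*(-3)))**2 = (-6*4)*(-1 + 2*(1 - 1*(-3))*(-4 + (1 - 1*(-3))))**2 = -24*(-1 + 2*(1 + 3)*(-4 + (1 + 3)))**2 = -24*(-1 + 2*4*(-4 + 4))**2 = -24*(-1 + 2*4*0)**2 = -24*(-1 + 0)**2 = -24*(-1)**2 = -24*1 = -24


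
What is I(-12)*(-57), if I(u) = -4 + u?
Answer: 912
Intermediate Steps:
I(-12)*(-57) = (-4 - 12)*(-57) = -16*(-57) = 912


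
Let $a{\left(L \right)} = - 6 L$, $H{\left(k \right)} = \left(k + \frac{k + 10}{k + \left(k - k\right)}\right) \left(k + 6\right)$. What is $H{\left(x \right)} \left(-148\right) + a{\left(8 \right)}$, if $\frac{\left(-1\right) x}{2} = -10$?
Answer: $-82780$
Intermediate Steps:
$x = 20$ ($x = \left(-2\right) \left(-10\right) = 20$)
$H{\left(k \right)} = \left(6 + k\right) \left(k + \frac{10 + k}{k}\right)$ ($H{\left(k \right)} = \left(k + \frac{10 + k}{k + 0}\right) \left(6 + k\right) = \left(k + \frac{10 + k}{k}\right) \left(6 + k\right) = \left(6 + k\right) \left(k + \frac{10 + k}{k}\right)$)
$H{\left(x \right)} \left(-148\right) + a{\left(8 \right)} = \left(16 + 20^{2} + 7 \cdot 20 + \frac{60}{20}\right) \left(-148\right) - 48 = \left(16 + 400 + 140 + 60 \cdot \frac{1}{20}\right) \left(-148\right) - 48 = \left(16 + 400 + 140 + 3\right) \left(-148\right) - 48 = 559 \left(-148\right) - 48 = -82732 - 48 = -82780$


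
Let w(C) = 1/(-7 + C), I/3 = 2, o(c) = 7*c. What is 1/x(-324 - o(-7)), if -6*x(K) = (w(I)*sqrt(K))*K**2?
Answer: -6*I*sqrt(11)/4159375 ≈ -4.7843e-6*I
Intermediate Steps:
I = 6 (I = 3*2 = 6)
x(K) = K**(5/2)/6 (x(K) = -sqrt(K)/(-7 + 6)*K**2/6 = -sqrt(K)/(-1)*K**2/6 = -(-sqrt(K))*K**2/6 = -(-1)*K**(5/2)/6 = K**(5/2)/6)
1/x(-324 - o(-7)) = 1/((-324 - 7*(-7))**(5/2)/6) = 1/((-324 - 1*(-49))**(5/2)/6) = 1/((-324 + 49)**(5/2)/6) = 1/((-275)**(5/2)/6) = 1/((378125*I*sqrt(11))/6) = 1/(378125*I*sqrt(11)/6) = -6*I*sqrt(11)/4159375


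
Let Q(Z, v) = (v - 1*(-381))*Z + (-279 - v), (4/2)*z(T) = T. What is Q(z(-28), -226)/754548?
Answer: -741/251516 ≈ -0.0029461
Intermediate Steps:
z(T) = T/2
Q(Z, v) = -279 - v + Z*(381 + v) (Q(Z, v) = (v + 381)*Z + (-279 - v) = (381 + v)*Z + (-279 - v) = Z*(381 + v) + (-279 - v) = -279 - v + Z*(381 + v))
Q(z(-28), -226)/754548 = (-279 - 1*(-226) + 381*((½)*(-28)) + ((½)*(-28))*(-226))/754548 = (-279 + 226 + 381*(-14) - 14*(-226))*(1/754548) = (-279 + 226 - 5334 + 3164)*(1/754548) = -2223*1/754548 = -741/251516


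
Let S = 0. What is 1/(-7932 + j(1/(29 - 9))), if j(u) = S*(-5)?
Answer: -1/7932 ≈ -0.00012607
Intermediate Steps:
j(u) = 0 (j(u) = 0*(-5) = 0)
1/(-7932 + j(1/(29 - 9))) = 1/(-7932 + 0) = 1/(-7932) = -1/7932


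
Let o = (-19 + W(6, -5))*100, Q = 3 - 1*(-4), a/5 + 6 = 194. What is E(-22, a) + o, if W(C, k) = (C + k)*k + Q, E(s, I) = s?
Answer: -1722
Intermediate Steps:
a = 940 (a = -30 + 5*194 = -30 + 970 = 940)
Q = 7 (Q = 3 + 4 = 7)
W(C, k) = 7 + k*(C + k) (W(C, k) = (C + k)*k + 7 = k*(C + k) + 7 = 7 + k*(C + k))
o = -1700 (o = (-19 + (7 + (-5)² + 6*(-5)))*100 = (-19 + (7 + 25 - 30))*100 = (-19 + 2)*100 = -17*100 = -1700)
E(-22, a) + o = -22 - 1700 = -1722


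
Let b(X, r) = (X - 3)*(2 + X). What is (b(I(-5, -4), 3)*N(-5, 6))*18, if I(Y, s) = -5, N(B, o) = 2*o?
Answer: 5184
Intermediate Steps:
b(X, r) = (-3 + X)*(2 + X)
(b(I(-5, -4), 3)*N(-5, 6))*18 = ((-6 + (-5)² - 1*(-5))*(2*6))*18 = ((-6 + 25 + 5)*12)*18 = (24*12)*18 = 288*18 = 5184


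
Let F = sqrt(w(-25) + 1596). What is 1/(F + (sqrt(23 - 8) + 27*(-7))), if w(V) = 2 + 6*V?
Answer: 1/(-189 + sqrt(15) + 2*sqrt(362)) ≈ -0.0067993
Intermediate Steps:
F = 2*sqrt(362) (F = sqrt((2 + 6*(-25)) + 1596) = sqrt((2 - 150) + 1596) = sqrt(-148 + 1596) = sqrt(1448) = 2*sqrt(362) ≈ 38.053)
1/(F + (sqrt(23 - 8) + 27*(-7))) = 1/(2*sqrt(362) + (sqrt(23 - 8) + 27*(-7))) = 1/(2*sqrt(362) + (sqrt(15) - 189)) = 1/(2*sqrt(362) + (-189 + sqrt(15))) = 1/(-189 + sqrt(15) + 2*sqrt(362))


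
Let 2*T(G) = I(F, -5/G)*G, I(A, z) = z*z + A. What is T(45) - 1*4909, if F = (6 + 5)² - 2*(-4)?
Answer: -18056/9 ≈ -2006.2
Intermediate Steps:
F = 129 (F = 11² + 8 = 121 + 8 = 129)
I(A, z) = A + z² (I(A, z) = z² + A = A + z²)
T(G) = G*(129 + 25/G²)/2 (T(G) = ((129 + (-5/G)²)*G)/2 = ((129 + 25/G²)*G)/2 = (G*(129 + 25/G²))/2 = G*(129 + 25/G²)/2)
T(45) - 1*4909 = (½)*(25 + 129*45²)/45 - 1*4909 = (½)*(1/45)*(25 + 129*2025) - 4909 = (½)*(1/45)*(25 + 261225) - 4909 = (½)*(1/45)*261250 - 4909 = 26125/9 - 4909 = -18056/9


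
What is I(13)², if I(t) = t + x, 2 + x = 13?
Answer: 576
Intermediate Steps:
x = 11 (x = -2 + 13 = 11)
I(t) = 11 + t (I(t) = t + 11 = 11 + t)
I(13)² = (11 + 13)² = 24² = 576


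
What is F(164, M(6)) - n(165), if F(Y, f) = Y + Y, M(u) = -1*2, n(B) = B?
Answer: 163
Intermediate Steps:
M(u) = -2
F(Y, f) = 2*Y
F(164, M(6)) - n(165) = 2*164 - 1*165 = 328 - 165 = 163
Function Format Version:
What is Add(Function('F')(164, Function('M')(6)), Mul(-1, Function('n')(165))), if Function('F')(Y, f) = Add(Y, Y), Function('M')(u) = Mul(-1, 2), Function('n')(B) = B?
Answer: 163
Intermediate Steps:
Function('M')(u) = -2
Function('F')(Y, f) = Mul(2, Y)
Add(Function('F')(164, Function('M')(6)), Mul(-1, Function('n')(165))) = Add(Mul(2, 164), Mul(-1, 165)) = Add(328, -165) = 163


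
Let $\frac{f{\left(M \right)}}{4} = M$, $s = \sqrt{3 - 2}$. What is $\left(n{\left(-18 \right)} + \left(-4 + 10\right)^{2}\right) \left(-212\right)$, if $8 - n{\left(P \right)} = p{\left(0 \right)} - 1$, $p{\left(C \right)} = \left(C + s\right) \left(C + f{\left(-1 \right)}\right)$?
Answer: $-10388$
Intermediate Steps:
$s = 1$ ($s = \sqrt{1} = 1$)
$f{\left(M \right)} = 4 M$
$p{\left(C \right)} = \left(1 + C\right) \left(-4 + C\right)$ ($p{\left(C \right)} = \left(C + 1\right) \left(C + 4 \left(-1\right)\right) = \left(1 + C\right) \left(C - 4\right) = \left(1 + C\right) \left(-4 + C\right)$)
$n{\left(P \right)} = 13$ ($n{\left(P \right)} = 8 - \left(\left(-4 + 0^{2} - 0\right) - 1\right) = 8 - \left(\left(-4 + 0 + 0\right) - 1\right) = 8 - \left(-4 - 1\right) = 8 - -5 = 8 + 5 = 13$)
$\left(n{\left(-18 \right)} + \left(-4 + 10\right)^{2}\right) \left(-212\right) = \left(13 + \left(-4 + 10\right)^{2}\right) \left(-212\right) = \left(13 + 6^{2}\right) \left(-212\right) = \left(13 + 36\right) \left(-212\right) = 49 \left(-212\right) = -10388$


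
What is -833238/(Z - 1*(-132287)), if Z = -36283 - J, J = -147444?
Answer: -416619/121724 ≈ -3.4227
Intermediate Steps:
Z = 111161 (Z = -36283 - 1*(-147444) = -36283 + 147444 = 111161)
-833238/(Z - 1*(-132287)) = -833238/(111161 - 1*(-132287)) = -833238/(111161 + 132287) = -833238/243448 = -833238*1/243448 = -416619/121724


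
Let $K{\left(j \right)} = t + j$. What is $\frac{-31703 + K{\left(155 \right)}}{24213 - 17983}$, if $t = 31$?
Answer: $- \frac{31517}{6230} \approx -5.0589$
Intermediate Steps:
$K{\left(j \right)} = 31 + j$
$\frac{-31703 + K{\left(155 \right)}}{24213 - 17983} = \frac{-31703 + \left(31 + 155\right)}{24213 - 17983} = \frac{-31703 + 186}{6230} = \left(-31517\right) \frac{1}{6230} = - \frac{31517}{6230}$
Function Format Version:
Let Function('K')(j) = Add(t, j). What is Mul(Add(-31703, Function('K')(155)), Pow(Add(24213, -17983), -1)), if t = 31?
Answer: Rational(-31517, 6230) ≈ -5.0589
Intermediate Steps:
Function('K')(j) = Add(31, j)
Mul(Add(-31703, Function('K')(155)), Pow(Add(24213, -17983), -1)) = Mul(Add(-31703, Add(31, 155)), Pow(Add(24213, -17983), -1)) = Mul(Add(-31703, 186), Pow(6230, -1)) = Mul(-31517, Rational(1, 6230)) = Rational(-31517, 6230)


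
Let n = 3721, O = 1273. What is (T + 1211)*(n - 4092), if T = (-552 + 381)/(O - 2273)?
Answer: -449344441/1000 ≈ -4.4934e+5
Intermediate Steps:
T = 171/1000 (T = (-552 + 381)/(1273 - 2273) = -171/(-1000) = -171*(-1/1000) = 171/1000 ≈ 0.17100)
(T + 1211)*(n - 4092) = (171/1000 + 1211)*(3721 - 4092) = (1211171/1000)*(-371) = -449344441/1000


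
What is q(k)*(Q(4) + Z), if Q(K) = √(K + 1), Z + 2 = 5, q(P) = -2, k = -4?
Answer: -6 - 2*√5 ≈ -10.472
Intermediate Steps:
Z = 3 (Z = -2 + 5 = 3)
Q(K) = √(1 + K)
q(k)*(Q(4) + Z) = -2*(√(1 + 4) + 3) = -2*(√5 + 3) = -2*(3 + √5) = -6 - 2*√5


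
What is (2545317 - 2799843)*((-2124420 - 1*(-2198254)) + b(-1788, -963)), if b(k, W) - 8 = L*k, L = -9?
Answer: -22890541284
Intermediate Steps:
b(k, W) = 8 - 9*k
(2545317 - 2799843)*((-2124420 - 1*(-2198254)) + b(-1788, -963)) = (2545317 - 2799843)*((-2124420 - 1*(-2198254)) + (8 - 9*(-1788))) = -254526*((-2124420 + 2198254) + (8 + 16092)) = -254526*(73834 + 16100) = -254526*89934 = -22890541284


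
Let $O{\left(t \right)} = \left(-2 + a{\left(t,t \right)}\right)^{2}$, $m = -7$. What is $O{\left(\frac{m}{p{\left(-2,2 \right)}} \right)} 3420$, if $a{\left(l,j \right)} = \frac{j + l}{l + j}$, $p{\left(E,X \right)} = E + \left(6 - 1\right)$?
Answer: $3420$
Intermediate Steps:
$p{\left(E,X \right)} = 5 + E$ ($p{\left(E,X \right)} = E + \left(6 - 1\right) = E + 5 = 5 + E$)
$a{\left(l,j \right)} = 1$ ($a{\left(l,j \right)} = \frac{j + l}{j + l} = 1$)
$O{\left(t \right)} = 1$ ($O{\left(t \right)} = \left(-2 + 1\right)^{2} = \left(-1\right)^{2} = 1$)
$O{\left(\frac{m}{p{\left(-2,2 \right)}} \right)} 3420 = 1 \cdot 3420 = 3420$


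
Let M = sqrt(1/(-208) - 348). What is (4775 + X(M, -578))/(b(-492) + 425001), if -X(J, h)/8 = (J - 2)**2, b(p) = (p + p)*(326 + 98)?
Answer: 195703/202410 + 8*I*sqrt(941005)/101205 ≈ 0.96686 + 0.07668*I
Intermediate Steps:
b(p) = 848*p (b(p) = (2*p)*424 = 848*p)
M = I*sqrt(941005)/52 (M = sqrt(-1/208 - 348) = sqrt(-72385/208) = I*sqrt(941005)/52 ≈ 18.655*I)
X(J, h) = -8*(-2 + J)**2 (X(J, h) = -8*(J - 2)**2 = -8*(-2 + J)**2)
(4775 + X(M, -578))/(b(-492) + 425001) = (4775 - 8*(-2 + I*sqrt(941005)/52)**2)/(848*(-492) + 425001) = (4775 - 8*(-2 + I*sqrt(941005)/52)**2)/(-417216 + 425001) = (4775 - 8*(-2 + I*sqrt(941005)/52)**2)/7785 = (4775 - 8*(-2 + I*sqrt(941005)/52)**2)*(1/7785) = 955/1557 - 8*(-2 + I*sqrt(941005)/52)**2/7785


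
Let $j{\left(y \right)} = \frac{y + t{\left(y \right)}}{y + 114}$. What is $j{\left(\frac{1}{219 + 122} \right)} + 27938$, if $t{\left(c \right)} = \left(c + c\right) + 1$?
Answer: $\frac{1086090094}{38875} \approx 27938.0$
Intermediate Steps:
$t{\left(c \right)} = 1 + 2 c$ ($t{\left(c \right)} = 2 c + 1 = 1 + 2 c$)
$j{\left(y \right)} = \frac{1 + 3 y}{114 + y}$ ($j{\left(y \right)} = \frac{y + \left(1 + 2 y\right)}{y + 114} = \frac{1 + 3 y}{114 + y}$)
$j{\left(\frac{1}{219 + 122} \right)} + 27938 = \frac{1 + \frac{3}{219 + 122}}{114 + \frac{1}{219 + 122}} + 27938 = \frac{1 + \frac{3}{341}}{114 + \frac{1}{341}} + 27938 = \frac{1 + 3 \cdot \frac{1}{341}}{114 + \frac{1}{341}} + 27938 = \frac{1 + \frac{3}{341}}{\frac{38875}{341}} + 27938 = \frac{341}{38875} \cdot \frac{344}{341} + 27938 = \frac{344}{38875} + 27938 = \frac{1086090094}{38875}$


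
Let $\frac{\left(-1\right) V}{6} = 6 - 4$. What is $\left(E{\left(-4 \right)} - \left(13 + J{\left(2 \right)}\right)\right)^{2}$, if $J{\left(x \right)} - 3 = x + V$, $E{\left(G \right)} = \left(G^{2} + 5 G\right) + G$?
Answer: $196$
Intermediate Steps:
$E{\left(G \right)} = G^{2} + 6 G$
$V = -12$ ($V = - 6 \left(6 - 4\right) = \left(-6\right) 2 = -12$)
$J{\left(x \right)} = -9 + x$ ($J{\left(x \right)} = 3 + \left(x - 12\right) = 3 + \left(-12 + x\right) = -9 + x$)
$\left(E{\left(-4 \right)} - \left(13 + J{\left(2 \right)}\right)\right)^{2} = \left(- 4 \left(6 - 4\right) - 6\right)^{2} = \left(\left(-4\right) 2 - 6\right)^{2} = \left(-8 - 6\right)^{2} = \left(-14\right)^{2} = 196$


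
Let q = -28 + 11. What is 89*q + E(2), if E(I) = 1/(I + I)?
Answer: -6051/4 ≈ -1512.8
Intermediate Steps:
q = -17
E(I) = 1/(2*I)
89*q + E(2) = 89*(-17) + (½)/2 = -1513 + (½)*(½) = -1513 + ¼ = -6051/4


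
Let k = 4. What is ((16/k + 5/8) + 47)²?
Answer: 170569/64 ≈ 2665.1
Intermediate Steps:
((16/k + 5/8) + 47)² = ((16/4 + 5/8) + 47)² = ((16*(¼) + 5*(⅛)) + 47)² = ((4 + 5/8) + 47)² = (37/8 + 47)² = (413/8)² = 170569/64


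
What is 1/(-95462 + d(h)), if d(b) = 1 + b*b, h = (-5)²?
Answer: -1/94836 ≈ -1.0545e-5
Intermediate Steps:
h = 25
d(b) = 1 + b²
1/(-95462 + d(h)) = 1/(-95462 + (1 + 25²)) = 1/(-95462 + (1 + 625)) = 1/(-95462 + 626) = 1/(-94836) = -1/94836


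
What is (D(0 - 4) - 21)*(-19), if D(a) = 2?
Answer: 361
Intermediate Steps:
(D(0 - 4) - 21)*(-19) = (2 - 21)*(-19) = -19*(-19) = 361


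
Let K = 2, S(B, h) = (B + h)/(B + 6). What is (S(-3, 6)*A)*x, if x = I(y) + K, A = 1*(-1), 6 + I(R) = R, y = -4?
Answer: 8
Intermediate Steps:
S(B, h) = (B + h)/(6 + B)
I(R) = -6 + R
A = -1
x = -8 (x = (-6 - 4) + 2 = -10 + 2 = -8)
(S(-3, 6)*A)*x = (((-3 + 6)/(6 - 3))*(-1))*(-8) = ((3/3)*(-1))*(-8) = (((1/3)*3)*(-1))*(-8) = (1*(-1))*(-8) = -1*(-8) = 8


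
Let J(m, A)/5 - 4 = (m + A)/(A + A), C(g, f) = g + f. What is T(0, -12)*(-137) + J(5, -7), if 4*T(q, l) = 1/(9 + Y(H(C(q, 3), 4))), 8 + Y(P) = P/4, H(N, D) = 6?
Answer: 491/70 ≈ 7.0143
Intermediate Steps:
C(g, f) = f + g
Y(P) = -8 + P/4
T(q, l) = ⅒ (T(q, l) = 1/(4*(9 + (-8 + (¼)*6))) = 1/(4*(9 + (-8 + 3/2))) = 1/(4*(9 - 13/2)) = 1/(4*(5/2)) = (¼)*(⅖) = ⅒)
J(m, A) = 20 + 5*(A + m)/(2*A) (J(m, A) = 20 + 5*((m + A)/(A + A)) = 20 + 5*((A + m)/((2*A))) = 20 + 5*((A + m)*(1/(2*A))) = 20 + 5*((A + m)/(2*A)) = 20 + 5*(A + m)/(2*A))
T(0, -12)*(-137) + J(5, -7) = (⅒)*(-137) + (5/2)*(5 + 9*(-7))/(-7) = -137/10 + (5/2)*(-⅐)*(5 - 63) = -137/10 + (5/2)*(-⅐)*(-58) = -137/10 + 145/7 = 491/70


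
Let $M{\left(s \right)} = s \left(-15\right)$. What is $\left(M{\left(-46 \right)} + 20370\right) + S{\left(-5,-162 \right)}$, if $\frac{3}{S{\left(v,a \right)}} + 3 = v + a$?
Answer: $\frac{3580197}{170} \approx 21060.0$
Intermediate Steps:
$M{\left(s \right)} = - 15 s$
$S{\left(v,a \right)} = \frac{3}{-3 + a + v}$ ($S{\left(v,a \right)} = \frac{3}{-3 + \left(v + a\right)} = \frac{3}{-3 + \left(a + v\right)} = \frac{3}{-3 + a + v}$)
$\left(M{\left(-46 \right)} + 20370\right) + S{\left(-5,-162 \right)} = \left(\left(-15\right) \left(-46\right) + 20370\right) + \frac{3}{-3 - 162 - 5} = \left(690 + 20370\right) + \frac{3}{-170} = 21060 + 3 \left(- \frac{1}{170}\right) = 21060 - \frac{3}{170} = \frac{3580197}{170}$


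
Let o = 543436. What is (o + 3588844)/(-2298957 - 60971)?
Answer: -516535/294991 ≈ -1.7510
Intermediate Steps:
(o + 3588844)/(-2298957 - 60971) = (543436 + 3588844)/(-2298957 - 60971) = 4132280/(-2359928) = 4132280*(-1/2359928) = -516535/294991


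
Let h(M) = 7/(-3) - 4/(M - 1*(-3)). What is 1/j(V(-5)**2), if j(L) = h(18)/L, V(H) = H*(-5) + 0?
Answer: -13125/53 ≈ -247.64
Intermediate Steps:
h(M) = -7/3 - 4/(3 + M) (h(M) = 7*(-1/3) - 4/(M + 3) = -7/3 - 4/(3 + M))
V(H) = -5*H (V(H) = -5*H + 0 = -5*H)
j(L) = -53/(21*L) (j(L) = ((-33 - 7*18)/(3*(3 + 18)))/L = ((1/3)*(-33 - 126)/21)/L = ((1/3)*(1/21)*(-159))/L = -53/(21*L))
1/j(V(-5)**2) = 1/(-53/(21*((-5*(-5))**2))) = 1/(-53/(21*(25**2))) = 1/(-53/21/625) = 1/(-53/21*1/625) = 1/(-53/13125) = -13125/53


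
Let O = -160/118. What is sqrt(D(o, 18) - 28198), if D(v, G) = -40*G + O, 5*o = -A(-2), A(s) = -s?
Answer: I*sqrt(100668278)/59 ≈ 170.06*I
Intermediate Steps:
O = -80/59 (O = -160*1/118 = -80/59 ≈ -1.3559)
o = -2/5 (o = (-(-1)*(-2))/5 = (-1*2)/5 = (1/5)*(-2) = -2/5 ≈ -0.40000)
D(v, G) = -80/59 - 40*G (D(v, G) = -40*G - 80/59 = -80/59 - 40*G)
sqrt(D(o, 18) - 28198) = sqrt((-80/59 - 40*18) - 28198) = sqrt((-80/59 - 720) - 28198) = sqrt(-42560/59 - 28198) = sqrt(-1706242/59) = I*sqrt(100668278)/59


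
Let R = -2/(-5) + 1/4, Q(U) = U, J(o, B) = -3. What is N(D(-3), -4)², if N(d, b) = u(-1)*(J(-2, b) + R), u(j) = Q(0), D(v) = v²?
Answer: 0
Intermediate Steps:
u(j) = 0
R = 13/20 (R = -2*(-⅕) + 1*(¼) = ⅖ + ¼ = 13/20 ≈ 0.65000)
N(d, b) = 0 (N(d, b) = 0*(-3 + 13/20) = 0*(-47/20) = 0)
N(D(-3), -4)² = 0² = 0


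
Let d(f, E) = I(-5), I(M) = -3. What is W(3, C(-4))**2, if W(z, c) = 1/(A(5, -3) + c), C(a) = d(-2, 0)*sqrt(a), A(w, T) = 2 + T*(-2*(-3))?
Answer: 55/21316 - 12*I/5329 ≈ 0.0025802 - 0.0022518*I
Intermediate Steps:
d(f, E) = -3
A(w, T) = 2 + 6*T (A(w, T) = 2 + T*6 = 2 + 6*T)
C(a) = -3*sqrt(a)
W(z, c) = 1/(-16 + c) (W(z, c) = 1/((2 + 6*(-3)) + c) = 1/((2 - 18) + c) = 1/(-16 + c))
W(3, C(-4))**2 = (1/(-16 - 6*I))**2 = ((-16 + 6*I)/292)**2 = (-16 + 6*I)**2/85264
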